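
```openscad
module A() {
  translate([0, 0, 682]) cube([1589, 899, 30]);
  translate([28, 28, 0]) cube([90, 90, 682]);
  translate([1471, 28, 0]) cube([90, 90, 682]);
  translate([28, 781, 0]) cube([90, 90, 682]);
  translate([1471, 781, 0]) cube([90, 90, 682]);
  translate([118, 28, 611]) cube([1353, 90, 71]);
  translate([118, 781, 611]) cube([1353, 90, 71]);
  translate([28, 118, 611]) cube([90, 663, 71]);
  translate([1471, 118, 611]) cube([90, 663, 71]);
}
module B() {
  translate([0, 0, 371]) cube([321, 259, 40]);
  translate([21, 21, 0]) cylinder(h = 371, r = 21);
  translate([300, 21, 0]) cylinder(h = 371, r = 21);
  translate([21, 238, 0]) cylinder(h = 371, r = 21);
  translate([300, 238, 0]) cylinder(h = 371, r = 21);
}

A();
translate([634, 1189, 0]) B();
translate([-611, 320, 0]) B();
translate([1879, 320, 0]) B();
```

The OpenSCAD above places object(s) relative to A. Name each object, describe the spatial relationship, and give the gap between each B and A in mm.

Each stool's nearest face is 290 mm from the table's bounding box.

A is a table. B is a stool. Three stools sit around the table at the +y, −x, +x sides. The gap between each stool and the table is 290 mm.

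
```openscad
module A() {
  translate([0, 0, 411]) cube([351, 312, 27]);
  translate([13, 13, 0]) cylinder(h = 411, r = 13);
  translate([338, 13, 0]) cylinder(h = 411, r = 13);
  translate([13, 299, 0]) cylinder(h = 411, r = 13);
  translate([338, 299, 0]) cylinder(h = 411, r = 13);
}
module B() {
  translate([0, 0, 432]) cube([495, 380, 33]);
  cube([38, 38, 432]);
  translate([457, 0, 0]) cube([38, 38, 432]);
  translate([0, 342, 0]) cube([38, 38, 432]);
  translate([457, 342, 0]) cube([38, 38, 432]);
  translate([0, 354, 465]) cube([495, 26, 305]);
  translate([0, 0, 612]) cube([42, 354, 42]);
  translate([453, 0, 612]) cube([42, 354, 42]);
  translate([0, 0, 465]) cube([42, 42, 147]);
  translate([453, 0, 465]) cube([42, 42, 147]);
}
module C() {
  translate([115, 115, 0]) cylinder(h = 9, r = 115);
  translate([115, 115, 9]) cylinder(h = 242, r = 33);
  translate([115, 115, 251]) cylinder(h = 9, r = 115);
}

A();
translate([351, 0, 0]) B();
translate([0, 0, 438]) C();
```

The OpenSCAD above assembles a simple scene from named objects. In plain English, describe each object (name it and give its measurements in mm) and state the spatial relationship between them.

A is a four-legged stool. The seat is 351×312 mm, 27 mm thick, top at z = 438 mm. It stands on four round legs, each 26 mm in diameter, from z = 0 to the seat underside, each leg's axis is inset half a diameter from the nearest pair of seat edges (so the leg's bounding box is flush with the corner).

B is a chair: 495×380 mm seat, 33 mm thick, top at z = 465 mm, on four 38 mm square corner legs flush with the seat edges. A 26 mm thick backrest slab spans the full seat width, extending 305 mm above the seat top, its back face flush with the seat's +y edge. Two armrests of 42×42 mm section run along each side from the seat's front edge to the front of the backrest, top faces 189 mm above the seat top and outer faces flush with the seat's x-edges; a 42×42 mm post under the front of each armrest stands on the seat at the front corner.

C is a spool: two coaxial disc flanges of radius 115 mm and thickness 9 mm, joined by a core cylinder of radius 33 mm and height 242 mm. The lower flange rests on z = 0 and the three cylinders share a vertical axis.

The chair is against the stool's +x side, with their −y faces flush. The spool is on top of the stool.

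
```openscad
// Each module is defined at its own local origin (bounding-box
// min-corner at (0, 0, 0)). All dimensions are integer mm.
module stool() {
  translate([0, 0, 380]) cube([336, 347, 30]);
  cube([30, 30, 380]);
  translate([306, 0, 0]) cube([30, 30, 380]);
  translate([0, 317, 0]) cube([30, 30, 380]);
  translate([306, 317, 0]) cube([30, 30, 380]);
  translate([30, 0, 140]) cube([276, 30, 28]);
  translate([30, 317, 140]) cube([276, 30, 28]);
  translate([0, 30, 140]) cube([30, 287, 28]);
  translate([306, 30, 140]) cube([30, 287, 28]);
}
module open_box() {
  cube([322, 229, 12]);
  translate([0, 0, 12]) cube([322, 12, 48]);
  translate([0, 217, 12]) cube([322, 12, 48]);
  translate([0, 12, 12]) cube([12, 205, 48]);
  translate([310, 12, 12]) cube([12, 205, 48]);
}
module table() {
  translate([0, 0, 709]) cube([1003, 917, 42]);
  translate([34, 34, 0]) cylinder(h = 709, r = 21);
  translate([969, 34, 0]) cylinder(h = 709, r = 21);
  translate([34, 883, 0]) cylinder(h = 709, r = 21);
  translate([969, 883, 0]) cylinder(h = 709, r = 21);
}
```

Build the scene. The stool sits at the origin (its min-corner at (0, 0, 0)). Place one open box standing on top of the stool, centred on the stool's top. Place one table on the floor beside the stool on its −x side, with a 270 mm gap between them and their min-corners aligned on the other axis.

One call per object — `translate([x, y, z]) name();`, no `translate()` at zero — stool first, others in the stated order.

stool();
translate([7, 59, 410]) open_box();
translate([-1273, 0, 0]) table();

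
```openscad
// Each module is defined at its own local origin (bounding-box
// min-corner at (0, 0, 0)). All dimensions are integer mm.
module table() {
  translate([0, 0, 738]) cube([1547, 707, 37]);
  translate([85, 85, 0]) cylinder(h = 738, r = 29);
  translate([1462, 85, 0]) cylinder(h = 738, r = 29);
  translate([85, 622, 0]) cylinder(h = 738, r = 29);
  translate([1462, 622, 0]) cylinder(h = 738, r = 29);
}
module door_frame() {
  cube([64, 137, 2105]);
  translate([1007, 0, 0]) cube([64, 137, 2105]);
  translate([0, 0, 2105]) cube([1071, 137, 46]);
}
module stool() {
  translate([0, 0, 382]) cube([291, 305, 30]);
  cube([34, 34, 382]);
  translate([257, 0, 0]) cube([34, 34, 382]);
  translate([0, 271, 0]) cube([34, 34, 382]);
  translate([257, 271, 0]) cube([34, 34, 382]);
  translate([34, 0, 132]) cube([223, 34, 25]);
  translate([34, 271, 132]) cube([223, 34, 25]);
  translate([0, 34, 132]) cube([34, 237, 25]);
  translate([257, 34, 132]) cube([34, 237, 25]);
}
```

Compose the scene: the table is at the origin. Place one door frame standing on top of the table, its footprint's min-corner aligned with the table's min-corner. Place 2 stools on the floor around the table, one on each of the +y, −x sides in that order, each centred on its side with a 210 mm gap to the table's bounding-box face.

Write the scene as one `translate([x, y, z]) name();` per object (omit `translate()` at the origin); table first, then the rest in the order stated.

table();
translate([0, 0, 775]) door_frame();
translate([628, 917, 0]) stool();
translate([-501, 201, 0]) stool();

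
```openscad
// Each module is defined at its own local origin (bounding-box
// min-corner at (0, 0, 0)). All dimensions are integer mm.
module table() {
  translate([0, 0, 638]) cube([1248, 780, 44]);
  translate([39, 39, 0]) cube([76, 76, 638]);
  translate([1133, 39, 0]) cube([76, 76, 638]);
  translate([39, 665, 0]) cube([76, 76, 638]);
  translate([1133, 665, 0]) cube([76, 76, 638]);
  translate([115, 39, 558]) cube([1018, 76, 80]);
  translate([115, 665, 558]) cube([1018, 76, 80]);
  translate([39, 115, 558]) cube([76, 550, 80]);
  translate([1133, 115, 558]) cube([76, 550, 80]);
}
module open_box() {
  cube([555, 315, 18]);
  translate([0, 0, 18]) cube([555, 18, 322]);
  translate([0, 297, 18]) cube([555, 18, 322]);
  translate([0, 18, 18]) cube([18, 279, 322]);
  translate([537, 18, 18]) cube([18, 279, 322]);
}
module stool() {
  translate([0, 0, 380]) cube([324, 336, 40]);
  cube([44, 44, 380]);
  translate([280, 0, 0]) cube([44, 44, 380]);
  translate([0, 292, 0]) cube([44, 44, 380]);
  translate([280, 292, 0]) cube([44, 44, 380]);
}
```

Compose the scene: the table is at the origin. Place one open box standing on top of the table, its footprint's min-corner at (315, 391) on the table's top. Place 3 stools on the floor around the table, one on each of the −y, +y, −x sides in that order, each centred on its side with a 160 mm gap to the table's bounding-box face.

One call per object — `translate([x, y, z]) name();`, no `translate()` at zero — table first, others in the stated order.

table();
translate([315, 391, 682]) open_box();
translate([462, -496, 0]) stool();
translate([462, 940, 0]) stool();
translate([-484, 222, 0]) stool();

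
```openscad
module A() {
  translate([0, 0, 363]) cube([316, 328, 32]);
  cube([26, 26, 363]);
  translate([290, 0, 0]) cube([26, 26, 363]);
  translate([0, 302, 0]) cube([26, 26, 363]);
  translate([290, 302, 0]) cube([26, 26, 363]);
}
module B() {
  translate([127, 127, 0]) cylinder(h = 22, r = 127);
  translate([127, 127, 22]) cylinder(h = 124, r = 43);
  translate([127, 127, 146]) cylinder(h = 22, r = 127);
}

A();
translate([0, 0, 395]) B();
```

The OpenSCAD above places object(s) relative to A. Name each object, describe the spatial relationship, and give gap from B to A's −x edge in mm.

A is a stool. B is a spool. The spool is on top of the stool. The gap from the spool to the stool's −x edge is 0 mm.

The spool's min-x is at 0; the stool's min-x is 0; gap = 0 mm.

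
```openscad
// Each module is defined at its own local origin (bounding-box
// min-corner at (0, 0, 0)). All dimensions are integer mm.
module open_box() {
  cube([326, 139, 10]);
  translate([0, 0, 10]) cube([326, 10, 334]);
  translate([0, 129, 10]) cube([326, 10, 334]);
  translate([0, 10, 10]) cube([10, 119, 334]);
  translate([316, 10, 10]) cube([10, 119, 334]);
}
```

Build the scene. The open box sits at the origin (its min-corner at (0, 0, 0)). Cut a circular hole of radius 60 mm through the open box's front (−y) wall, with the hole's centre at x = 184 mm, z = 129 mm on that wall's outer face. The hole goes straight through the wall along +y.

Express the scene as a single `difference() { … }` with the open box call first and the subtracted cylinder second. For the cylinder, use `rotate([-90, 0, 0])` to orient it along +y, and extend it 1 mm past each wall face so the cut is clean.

difference() {
  open_box();
  translate([184, -1, 129]) rotate([-90, 0, 0]) cylinder(h = 12, r = 60);
}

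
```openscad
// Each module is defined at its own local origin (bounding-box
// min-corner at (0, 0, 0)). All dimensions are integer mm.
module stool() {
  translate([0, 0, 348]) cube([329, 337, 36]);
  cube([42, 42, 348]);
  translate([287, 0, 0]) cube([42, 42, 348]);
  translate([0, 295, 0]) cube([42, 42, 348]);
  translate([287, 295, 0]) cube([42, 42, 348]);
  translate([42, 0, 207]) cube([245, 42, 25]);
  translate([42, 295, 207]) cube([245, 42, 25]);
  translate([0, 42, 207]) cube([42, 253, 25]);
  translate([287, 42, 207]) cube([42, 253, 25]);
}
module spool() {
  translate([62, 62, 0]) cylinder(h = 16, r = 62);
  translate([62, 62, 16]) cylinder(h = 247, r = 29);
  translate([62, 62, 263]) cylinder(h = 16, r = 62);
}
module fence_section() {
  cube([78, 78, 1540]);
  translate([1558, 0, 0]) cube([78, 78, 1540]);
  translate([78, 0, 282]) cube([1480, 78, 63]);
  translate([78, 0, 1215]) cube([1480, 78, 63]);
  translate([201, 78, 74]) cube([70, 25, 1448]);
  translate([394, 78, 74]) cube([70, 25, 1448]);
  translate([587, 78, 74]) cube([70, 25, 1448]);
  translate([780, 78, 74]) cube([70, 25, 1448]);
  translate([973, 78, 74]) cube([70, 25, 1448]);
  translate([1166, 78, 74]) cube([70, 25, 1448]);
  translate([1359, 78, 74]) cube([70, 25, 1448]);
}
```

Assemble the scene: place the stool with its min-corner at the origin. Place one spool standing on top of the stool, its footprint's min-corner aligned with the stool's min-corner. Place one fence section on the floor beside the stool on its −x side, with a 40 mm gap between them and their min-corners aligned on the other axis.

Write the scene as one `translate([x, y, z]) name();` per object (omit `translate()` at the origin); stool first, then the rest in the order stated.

stool();
translate([0, 0, 384]) spool();
translate([-1676, 0, 0]) fence_section();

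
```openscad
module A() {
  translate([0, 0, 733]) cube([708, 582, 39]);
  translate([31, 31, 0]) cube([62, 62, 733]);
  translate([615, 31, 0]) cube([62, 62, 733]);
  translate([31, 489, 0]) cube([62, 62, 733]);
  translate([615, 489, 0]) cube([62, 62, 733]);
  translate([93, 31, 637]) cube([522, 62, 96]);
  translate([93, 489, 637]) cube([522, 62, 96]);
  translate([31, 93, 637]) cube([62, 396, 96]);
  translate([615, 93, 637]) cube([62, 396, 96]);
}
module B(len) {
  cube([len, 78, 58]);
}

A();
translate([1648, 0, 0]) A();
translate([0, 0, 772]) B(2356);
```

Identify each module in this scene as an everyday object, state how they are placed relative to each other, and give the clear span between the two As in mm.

A is a table. B is a beam. A beam spans the tops of two tables. The clear span between the two tables is 940 mm.

Second table starts at x = 1648; first ends at x = 708; clear span = 1648 − 708 = 940 mm.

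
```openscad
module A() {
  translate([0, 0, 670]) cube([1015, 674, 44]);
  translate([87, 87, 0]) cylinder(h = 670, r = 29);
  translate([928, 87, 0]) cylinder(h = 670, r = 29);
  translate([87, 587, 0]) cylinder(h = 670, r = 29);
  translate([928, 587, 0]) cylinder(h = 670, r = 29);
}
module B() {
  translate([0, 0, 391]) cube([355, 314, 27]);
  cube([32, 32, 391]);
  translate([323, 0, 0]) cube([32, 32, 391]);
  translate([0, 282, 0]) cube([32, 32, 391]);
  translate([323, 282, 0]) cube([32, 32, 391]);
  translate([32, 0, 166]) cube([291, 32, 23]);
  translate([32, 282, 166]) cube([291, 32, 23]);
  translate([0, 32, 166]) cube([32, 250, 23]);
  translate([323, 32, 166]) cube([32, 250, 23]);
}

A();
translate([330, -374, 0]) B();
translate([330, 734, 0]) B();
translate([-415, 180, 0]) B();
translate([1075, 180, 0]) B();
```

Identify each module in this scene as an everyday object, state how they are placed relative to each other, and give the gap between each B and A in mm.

Each stool's nearest face is 60 mm from the table's bounding box.

A is a table. B is a stool. Four stools sit around the table at the −y, +y, −x, +x sides. The gap between each stool and the table is 60 mm.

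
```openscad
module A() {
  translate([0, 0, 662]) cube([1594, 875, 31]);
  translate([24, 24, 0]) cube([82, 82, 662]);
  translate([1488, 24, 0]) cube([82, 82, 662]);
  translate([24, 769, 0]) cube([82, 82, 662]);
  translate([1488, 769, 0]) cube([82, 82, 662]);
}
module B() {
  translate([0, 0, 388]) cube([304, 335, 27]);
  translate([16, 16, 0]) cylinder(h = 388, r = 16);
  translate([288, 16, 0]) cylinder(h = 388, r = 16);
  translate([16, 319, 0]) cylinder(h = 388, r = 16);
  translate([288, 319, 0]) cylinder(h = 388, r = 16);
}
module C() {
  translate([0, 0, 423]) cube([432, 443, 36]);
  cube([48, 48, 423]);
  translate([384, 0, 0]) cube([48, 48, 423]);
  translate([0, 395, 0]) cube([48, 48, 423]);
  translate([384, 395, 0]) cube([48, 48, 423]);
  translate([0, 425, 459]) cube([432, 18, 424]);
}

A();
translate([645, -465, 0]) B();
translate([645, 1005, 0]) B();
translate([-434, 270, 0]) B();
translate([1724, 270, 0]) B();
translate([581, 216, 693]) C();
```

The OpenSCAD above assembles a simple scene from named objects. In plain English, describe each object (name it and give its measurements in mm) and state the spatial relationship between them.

A is a rectangular dining table. The top is 1594×875×31 mm with its upper surface at z = 693 mm. It stands on four 82×82 mm square legs, each inset 24 mm from the nearest pair of top edges, running from the floor to the underside of the top.

B is a four-legged stool. The seat is a 304×335×27 mm slab whose top surface is at z = 415 mm; four round legs, each 32 mm in diameter, run from the floor (z = 0) to the underside of the seat, each leg's axis is inset half a diameter from the nearest pair of seat edges (so the leg's bounding box is flush with the corner).

C is a chair: 432×443 mm seat, 36 mm thick, top at z = 459 mm, on four 48 mm square corner legs flush with the seat edges. A 18 mm thick backrest slab spans the full seat width, extending 424 mm above the seat top, its back face flush with the seat's +y edge.

Four stools sit around the table at the −y, +y, −x, +x sides. The chair is on top of the table, centred.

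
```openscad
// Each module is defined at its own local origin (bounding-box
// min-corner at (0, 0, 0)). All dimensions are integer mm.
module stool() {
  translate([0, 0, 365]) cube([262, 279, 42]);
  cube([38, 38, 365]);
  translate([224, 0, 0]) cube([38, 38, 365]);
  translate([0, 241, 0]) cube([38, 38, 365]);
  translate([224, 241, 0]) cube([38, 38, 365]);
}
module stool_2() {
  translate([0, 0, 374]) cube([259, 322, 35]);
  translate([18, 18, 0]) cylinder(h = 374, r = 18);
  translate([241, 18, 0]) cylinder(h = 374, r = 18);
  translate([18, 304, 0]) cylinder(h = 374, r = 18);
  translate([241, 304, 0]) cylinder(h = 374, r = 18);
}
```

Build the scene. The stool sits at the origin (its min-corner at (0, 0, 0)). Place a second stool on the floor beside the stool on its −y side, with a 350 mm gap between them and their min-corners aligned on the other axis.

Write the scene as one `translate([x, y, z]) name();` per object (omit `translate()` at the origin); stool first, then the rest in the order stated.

stool();
translate([0, -672, 0]) stool_2();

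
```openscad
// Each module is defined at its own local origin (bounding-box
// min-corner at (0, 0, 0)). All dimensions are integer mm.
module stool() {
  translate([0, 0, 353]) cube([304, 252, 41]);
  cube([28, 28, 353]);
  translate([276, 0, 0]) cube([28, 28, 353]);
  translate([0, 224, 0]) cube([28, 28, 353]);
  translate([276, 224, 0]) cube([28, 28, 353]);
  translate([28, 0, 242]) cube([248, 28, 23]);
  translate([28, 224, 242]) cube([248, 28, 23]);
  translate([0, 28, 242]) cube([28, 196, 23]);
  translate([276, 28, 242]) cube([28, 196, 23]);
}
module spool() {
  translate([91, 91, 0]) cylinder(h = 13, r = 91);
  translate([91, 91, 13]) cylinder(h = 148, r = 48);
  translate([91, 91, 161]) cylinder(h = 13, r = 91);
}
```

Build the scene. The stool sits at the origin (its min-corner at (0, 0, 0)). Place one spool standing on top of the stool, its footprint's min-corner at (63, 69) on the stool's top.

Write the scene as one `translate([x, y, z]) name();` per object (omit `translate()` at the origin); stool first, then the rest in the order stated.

stool();
translate([63, 69, 394]) spool();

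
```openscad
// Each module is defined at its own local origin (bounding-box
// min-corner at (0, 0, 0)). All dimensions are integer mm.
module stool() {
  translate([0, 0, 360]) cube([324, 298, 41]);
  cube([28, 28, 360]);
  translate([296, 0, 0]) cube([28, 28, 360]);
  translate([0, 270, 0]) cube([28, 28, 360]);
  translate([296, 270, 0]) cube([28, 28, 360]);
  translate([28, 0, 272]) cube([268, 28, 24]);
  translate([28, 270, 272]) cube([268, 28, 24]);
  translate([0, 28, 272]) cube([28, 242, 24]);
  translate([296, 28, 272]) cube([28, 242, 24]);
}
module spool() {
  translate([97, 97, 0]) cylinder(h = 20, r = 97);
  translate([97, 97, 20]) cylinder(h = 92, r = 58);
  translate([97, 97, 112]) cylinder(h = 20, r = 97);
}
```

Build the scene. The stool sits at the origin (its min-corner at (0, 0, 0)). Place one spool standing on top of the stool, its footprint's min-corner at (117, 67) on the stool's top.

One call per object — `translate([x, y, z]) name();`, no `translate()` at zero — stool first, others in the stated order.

stool();
translate([117, 67, 401]) spool();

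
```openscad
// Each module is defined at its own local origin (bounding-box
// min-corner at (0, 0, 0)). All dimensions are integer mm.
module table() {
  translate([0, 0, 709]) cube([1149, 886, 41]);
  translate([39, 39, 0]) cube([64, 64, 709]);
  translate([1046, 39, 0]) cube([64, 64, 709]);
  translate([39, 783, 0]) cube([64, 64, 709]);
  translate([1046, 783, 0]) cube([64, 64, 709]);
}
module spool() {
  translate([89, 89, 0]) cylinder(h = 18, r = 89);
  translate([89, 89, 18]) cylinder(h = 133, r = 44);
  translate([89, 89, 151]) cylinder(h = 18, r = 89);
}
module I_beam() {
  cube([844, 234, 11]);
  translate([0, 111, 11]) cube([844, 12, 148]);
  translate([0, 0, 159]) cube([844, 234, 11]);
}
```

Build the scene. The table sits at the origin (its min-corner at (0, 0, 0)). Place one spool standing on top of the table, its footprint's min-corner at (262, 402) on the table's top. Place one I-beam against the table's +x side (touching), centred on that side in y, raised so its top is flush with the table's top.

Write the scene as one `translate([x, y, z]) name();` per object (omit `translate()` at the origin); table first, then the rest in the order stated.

table();
translate([262, 402, 750]) spool();
translate([1149, 326, 580]) I_beam();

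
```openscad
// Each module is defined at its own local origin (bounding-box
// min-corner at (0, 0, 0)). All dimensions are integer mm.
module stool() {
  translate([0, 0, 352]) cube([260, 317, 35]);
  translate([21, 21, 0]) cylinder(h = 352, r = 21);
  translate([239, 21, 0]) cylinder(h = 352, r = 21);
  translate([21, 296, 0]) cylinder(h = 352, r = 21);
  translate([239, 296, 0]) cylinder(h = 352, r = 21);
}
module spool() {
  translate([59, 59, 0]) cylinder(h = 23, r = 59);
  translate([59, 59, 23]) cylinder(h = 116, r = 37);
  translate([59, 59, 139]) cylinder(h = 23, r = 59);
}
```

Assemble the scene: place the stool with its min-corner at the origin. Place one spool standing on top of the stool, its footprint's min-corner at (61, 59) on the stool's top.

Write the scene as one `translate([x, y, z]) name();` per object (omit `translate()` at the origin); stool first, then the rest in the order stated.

stool();
translate([61, 59, 387]) spool();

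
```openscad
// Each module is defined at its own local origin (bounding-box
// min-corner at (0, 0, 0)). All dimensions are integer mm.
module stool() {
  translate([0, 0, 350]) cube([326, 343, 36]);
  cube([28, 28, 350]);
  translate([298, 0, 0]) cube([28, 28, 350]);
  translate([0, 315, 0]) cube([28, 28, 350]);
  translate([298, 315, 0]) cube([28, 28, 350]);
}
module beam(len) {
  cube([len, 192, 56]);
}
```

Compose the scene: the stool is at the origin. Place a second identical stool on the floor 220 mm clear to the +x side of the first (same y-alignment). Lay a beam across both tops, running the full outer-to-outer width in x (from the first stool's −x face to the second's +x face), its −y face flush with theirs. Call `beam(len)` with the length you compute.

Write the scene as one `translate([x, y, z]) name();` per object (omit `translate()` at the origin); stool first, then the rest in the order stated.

stool();
translate([546, 0, 0]) stool();
translate([0, 0, 386]) beam(872);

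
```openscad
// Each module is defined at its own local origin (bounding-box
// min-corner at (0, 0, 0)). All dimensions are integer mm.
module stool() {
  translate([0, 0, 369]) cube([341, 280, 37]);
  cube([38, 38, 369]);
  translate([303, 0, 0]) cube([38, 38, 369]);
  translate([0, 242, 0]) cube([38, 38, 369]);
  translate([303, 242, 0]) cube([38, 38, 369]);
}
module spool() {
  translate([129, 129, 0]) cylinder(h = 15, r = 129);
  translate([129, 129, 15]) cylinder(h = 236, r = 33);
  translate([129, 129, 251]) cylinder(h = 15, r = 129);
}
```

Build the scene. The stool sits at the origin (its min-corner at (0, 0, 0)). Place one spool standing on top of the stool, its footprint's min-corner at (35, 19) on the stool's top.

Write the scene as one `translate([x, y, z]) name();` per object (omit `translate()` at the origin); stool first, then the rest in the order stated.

stool();
translate([35, 19, 406]) spool();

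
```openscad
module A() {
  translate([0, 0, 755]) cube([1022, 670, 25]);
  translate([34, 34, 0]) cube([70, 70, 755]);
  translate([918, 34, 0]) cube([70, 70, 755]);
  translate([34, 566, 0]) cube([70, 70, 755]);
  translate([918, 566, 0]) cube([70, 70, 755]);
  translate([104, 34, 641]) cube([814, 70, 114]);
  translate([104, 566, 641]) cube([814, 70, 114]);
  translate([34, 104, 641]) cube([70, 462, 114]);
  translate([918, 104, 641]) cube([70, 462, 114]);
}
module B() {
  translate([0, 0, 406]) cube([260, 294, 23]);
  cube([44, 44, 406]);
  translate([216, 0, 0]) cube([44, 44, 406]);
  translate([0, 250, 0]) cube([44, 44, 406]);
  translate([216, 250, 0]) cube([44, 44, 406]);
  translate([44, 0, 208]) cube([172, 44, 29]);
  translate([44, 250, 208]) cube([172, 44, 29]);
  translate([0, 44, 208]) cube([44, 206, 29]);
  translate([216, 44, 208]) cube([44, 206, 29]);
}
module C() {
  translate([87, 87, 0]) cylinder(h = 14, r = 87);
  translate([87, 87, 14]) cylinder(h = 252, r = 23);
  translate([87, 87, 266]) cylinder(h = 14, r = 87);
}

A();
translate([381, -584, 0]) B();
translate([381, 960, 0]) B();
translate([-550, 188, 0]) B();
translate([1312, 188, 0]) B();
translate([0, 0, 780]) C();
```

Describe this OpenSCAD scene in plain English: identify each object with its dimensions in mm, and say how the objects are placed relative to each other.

A is a table with a 1022×670 mm rectangular top, 25 mm thick, top surface at z = 780 mm, supported by four 70×70 mm square legs, each inset 34 mm from the nearest pair of top edges, running from the floor. Four apron rails, 70 mm thick and 114 mm tall, run between adjacent legs with their top edges flush with the underside of the top and their outer faces flush with the legs' outer faces.

B is a four-legged stool. The seat is 260×294 mm, 23 mm thick, top at z = 429 mm. It stands on four square legs, each 44×44 mm in cross-section, from z = 0 to the seat underside, each flush with a corner of the seat. Four stretchers, 44 mm wide and 29 mm tall, connect adjacent legs with their undersides at z = 208 mm, each running between the inner faces of the legs it joins and aligned with the legs' outer faces on the other axis.

C is a spool: two coaxial disc flanges of radius 87 mm and thickness 14 mm, joined by a core cylinder of radius 23 mm and height 252 mm. The lower flange rests on z = 0 and the three cylinders share a vertical axis.

Four stools sit around the table at the −y, +y, −x, +x sides. The spool is on top of the table.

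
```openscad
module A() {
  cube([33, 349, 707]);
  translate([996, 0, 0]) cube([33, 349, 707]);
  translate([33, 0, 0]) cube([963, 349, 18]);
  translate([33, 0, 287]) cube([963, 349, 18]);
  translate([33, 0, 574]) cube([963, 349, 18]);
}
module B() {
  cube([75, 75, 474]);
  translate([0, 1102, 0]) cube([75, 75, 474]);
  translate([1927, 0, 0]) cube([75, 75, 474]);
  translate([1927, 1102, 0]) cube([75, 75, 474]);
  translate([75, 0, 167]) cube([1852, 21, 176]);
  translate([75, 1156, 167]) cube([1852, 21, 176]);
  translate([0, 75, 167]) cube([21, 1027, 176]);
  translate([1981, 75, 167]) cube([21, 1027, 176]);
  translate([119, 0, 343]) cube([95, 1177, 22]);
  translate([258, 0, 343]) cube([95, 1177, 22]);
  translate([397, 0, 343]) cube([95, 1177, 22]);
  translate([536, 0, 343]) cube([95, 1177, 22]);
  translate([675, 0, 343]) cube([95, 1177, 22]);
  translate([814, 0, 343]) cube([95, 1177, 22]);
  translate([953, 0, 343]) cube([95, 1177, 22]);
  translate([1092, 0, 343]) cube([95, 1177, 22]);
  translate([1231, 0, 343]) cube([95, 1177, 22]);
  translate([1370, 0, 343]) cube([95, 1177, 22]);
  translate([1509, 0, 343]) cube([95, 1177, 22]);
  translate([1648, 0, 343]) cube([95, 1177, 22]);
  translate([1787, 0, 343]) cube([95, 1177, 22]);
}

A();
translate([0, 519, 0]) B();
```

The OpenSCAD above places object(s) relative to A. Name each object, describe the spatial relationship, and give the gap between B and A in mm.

The bed frame's nearest face is 170 mm from the bookshelf's +y face.

A is a bookshelf. B is a bed frame. The bed frame is on the floor beside the bookshelf on its +y side. The gap between the bed frame and the bookshelf is 170 mm.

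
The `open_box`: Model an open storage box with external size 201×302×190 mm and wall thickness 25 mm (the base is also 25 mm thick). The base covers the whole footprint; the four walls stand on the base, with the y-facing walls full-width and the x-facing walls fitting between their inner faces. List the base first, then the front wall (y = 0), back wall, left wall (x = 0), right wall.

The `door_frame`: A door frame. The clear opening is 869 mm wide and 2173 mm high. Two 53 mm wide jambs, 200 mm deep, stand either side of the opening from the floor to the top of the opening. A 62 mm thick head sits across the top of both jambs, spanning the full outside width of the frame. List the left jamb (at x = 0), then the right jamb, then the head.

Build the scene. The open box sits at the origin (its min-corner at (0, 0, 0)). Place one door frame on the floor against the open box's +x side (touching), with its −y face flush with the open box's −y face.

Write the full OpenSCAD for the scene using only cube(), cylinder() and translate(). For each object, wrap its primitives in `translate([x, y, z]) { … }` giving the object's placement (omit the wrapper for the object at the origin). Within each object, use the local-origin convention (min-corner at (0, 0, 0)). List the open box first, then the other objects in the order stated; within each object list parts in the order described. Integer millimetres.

cube([201, 302, 25]);
translate([0, 0, 25]) cube([201, 25, 165]);
translate([0, 277, 25]) cube([201, 25, 165]);
translate([0, 25, 25]) cube([25, 252, 165]);
translate([176, 25, 25]) cube([25, 252, 165]);
translate([201, 0, 0]) {
  cube([53, 200, 2173]);
  translate([922, 0, 0]) cube([53, 200, 2173]);
  translate([0, 0, 2173]) cube([975, 200, 62]);
}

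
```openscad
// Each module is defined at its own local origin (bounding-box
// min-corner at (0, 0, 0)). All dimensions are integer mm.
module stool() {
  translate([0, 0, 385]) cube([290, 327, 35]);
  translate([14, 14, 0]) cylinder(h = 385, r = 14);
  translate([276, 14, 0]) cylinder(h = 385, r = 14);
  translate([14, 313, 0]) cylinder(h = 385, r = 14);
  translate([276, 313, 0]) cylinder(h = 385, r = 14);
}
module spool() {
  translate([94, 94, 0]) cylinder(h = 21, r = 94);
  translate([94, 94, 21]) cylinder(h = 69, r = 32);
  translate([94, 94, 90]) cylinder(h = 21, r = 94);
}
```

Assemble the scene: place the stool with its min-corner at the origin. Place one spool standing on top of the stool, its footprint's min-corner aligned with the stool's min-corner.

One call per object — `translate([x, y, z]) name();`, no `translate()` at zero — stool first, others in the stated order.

stool();
translate([0, 0, 420]) spool();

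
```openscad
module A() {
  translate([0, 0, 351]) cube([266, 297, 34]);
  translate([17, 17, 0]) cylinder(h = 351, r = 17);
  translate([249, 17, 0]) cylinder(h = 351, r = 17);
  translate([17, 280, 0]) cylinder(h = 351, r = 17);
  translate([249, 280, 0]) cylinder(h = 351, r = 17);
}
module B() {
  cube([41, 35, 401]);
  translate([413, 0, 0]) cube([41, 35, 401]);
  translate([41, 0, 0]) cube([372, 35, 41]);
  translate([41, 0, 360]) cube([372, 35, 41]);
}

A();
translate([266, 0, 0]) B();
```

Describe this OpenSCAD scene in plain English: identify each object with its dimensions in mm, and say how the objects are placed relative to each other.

A is a four-legged stool. The seat is a 266×297×34 mm slab whose top surface is at z = 385 mm; four round legs, each 34 mm in diameter, run from the floor (z = 0) to the underside of the seat, each leg's axis is inset half a diameter from the nearest pair of seat edges (so the leg's bounding box is flush with the corner).

B is a rectangular picture frame lying in the x–z plane (depth along y). The opening is 372 mm wide (x) by 319 mm tall (z), surrounded by a border 41 mm wide on all four sides. The frame is 35 mm deep and is made of two full-height vertical stiles with two horizontal rails fitted between them.

The picture frame is against the stool's +x side, with their −y faces flush.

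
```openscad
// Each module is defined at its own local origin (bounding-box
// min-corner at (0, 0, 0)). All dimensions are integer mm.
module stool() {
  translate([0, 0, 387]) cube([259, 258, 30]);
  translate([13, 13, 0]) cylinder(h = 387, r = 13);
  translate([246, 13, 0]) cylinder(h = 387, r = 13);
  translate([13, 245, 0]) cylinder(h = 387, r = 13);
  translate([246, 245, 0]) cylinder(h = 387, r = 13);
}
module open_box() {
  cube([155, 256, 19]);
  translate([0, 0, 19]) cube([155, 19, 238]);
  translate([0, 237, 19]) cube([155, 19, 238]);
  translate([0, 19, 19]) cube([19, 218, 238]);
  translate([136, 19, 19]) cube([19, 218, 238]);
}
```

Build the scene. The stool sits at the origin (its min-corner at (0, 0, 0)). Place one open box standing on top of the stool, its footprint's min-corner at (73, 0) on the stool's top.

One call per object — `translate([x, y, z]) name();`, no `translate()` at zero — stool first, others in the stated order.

stool();
translate([73, 0, 417]) open_box();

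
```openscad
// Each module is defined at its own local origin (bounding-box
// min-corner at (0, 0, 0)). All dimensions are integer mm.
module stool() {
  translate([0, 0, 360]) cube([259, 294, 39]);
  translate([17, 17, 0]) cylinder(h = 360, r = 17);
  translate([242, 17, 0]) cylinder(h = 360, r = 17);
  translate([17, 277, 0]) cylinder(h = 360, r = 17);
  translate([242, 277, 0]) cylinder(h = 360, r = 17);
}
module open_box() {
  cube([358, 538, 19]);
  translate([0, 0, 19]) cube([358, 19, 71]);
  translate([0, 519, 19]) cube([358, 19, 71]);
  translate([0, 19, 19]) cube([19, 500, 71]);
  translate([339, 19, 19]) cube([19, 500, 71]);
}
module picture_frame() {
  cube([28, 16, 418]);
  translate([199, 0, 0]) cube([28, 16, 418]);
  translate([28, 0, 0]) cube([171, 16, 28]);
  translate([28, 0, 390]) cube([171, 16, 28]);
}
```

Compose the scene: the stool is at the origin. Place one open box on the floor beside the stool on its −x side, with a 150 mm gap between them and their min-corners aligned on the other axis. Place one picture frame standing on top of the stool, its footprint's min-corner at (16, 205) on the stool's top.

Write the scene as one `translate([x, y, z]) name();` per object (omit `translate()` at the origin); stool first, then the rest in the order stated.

stool();
translate([-508, 0, 0]) open_box();
translate([16, 205, 399]) picture_frame();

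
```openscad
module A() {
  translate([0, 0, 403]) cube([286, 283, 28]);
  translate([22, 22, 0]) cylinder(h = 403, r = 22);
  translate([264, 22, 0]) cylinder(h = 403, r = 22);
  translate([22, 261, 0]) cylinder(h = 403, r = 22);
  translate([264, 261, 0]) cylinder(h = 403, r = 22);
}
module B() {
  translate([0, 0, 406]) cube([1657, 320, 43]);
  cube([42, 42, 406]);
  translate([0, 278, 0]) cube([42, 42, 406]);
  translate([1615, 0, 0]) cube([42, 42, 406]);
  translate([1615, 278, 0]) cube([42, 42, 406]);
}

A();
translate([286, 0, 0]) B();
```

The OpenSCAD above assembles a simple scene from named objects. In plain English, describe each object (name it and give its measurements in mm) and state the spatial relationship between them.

A is a four-legged stool. The seat is a 286×283×28 mm slab whose top surface is at z = 431 mm; four round legs, each 44 mm in diameter, run from the floor (z = 0) to the underside of the seat, each leg's axis is inset half a diameter from the nearest pair of seat edges (so the leg's bounding box is flush with the corner).

B is a long wooden bench with a 1657 mm (x) × 320 mm (y) seat, 43 mm thick, its top surface 449 mm above the floor. Four 42 mm square legs at the seat corners, flush with the edges, run from z = 0 to the seat underside.

The bench is against the stool's +x side, with their −y faces flush.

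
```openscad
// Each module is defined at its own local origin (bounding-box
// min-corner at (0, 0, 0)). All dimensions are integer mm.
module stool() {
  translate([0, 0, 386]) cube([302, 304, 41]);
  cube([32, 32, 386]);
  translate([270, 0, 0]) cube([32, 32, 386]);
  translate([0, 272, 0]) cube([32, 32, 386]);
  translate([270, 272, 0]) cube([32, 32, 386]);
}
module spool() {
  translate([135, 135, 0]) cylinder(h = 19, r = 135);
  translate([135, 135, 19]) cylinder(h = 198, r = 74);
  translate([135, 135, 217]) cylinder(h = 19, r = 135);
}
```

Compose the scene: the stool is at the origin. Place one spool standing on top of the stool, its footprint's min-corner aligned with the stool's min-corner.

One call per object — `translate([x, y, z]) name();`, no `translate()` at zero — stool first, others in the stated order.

stool();
translate([0, 0, 427]) spool();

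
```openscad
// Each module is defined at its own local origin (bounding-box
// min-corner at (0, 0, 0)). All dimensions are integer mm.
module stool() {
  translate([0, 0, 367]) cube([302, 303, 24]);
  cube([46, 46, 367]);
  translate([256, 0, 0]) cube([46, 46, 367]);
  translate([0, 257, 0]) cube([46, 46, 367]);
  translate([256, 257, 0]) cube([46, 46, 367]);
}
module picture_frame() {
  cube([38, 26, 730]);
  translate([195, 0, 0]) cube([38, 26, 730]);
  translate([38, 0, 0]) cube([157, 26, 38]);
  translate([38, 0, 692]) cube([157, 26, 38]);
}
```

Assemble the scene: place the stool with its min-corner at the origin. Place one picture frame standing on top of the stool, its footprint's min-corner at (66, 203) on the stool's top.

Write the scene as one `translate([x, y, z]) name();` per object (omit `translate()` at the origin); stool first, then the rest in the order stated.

stool();
translate([66, 203, 391]) picture_frame();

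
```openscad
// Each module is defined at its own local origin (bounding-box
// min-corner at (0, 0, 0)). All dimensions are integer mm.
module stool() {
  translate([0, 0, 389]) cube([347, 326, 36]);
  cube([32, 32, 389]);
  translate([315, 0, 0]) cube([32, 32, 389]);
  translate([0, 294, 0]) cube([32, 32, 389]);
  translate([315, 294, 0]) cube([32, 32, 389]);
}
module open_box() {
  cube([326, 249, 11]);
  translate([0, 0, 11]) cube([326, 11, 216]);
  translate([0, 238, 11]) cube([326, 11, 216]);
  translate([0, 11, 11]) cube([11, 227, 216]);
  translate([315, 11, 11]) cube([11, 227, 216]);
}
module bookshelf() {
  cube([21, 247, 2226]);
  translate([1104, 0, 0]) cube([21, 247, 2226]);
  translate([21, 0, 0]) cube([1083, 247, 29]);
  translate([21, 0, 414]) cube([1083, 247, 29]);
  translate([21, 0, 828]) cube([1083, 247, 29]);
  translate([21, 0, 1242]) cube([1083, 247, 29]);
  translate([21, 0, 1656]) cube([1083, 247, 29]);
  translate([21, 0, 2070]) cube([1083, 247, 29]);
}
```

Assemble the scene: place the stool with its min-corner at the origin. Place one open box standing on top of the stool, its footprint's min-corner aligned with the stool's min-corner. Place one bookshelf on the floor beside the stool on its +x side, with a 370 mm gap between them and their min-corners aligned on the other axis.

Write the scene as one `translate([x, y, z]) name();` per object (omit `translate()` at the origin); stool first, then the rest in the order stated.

stool();
translate([0, 0, 425]) open_box();
translate([717, 0, 0]) bookshelf();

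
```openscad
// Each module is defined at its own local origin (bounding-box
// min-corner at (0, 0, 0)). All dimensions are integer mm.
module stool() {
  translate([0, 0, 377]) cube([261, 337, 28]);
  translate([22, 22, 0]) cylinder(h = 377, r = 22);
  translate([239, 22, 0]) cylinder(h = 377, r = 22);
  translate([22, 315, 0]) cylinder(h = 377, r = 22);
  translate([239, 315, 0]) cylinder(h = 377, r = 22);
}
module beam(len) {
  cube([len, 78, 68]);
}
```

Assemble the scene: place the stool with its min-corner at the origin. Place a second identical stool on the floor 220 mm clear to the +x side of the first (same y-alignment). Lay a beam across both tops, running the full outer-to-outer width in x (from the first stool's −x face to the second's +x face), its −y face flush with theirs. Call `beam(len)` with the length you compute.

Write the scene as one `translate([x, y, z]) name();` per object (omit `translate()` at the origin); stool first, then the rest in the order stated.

stool();
translate([481, 0, 0]) stool();
translate([0, 0, 405]) beam(742);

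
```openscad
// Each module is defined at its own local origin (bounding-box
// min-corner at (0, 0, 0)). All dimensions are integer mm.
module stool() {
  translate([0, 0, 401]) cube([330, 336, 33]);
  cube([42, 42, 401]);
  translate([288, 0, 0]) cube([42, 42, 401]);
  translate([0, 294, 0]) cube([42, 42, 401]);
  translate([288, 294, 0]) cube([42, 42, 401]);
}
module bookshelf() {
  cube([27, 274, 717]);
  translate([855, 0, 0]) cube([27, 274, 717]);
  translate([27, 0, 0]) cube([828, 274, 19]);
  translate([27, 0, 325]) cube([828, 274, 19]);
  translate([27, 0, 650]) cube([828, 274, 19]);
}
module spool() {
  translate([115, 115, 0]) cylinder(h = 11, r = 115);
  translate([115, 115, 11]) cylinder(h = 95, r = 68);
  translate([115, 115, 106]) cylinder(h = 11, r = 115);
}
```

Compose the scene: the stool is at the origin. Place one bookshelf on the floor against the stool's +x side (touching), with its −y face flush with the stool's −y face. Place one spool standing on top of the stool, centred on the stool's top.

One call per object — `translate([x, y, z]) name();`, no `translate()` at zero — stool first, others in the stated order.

stool();
translate([330, 0, 0]) bookshelf();
translate([50, 53, 434]) spool();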